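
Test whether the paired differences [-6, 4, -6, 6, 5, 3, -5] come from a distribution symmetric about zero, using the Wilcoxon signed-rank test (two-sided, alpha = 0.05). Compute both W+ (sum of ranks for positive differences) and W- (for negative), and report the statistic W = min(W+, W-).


Step 1: Drop any zero differences (none here) and take |d_i|.
|d| = [6, 4, 6, 6, 5, 3, 5]
Step 2: Midrank |d_i| (ties get averaged ranks).
ranks: |6|->6, |4|->2, |6|->6, |6|->6, |5|->3.5, |3|->1, |5|->3.5
Step 3: Attach original signs; sum ranks with positive sign and with negative sign.
W+ = 2 + 6 + 3.5 + 1 = 12.5
W- = 6 + 6 + 3.5 = 15.5
(Check: W+ + W- = 28 should equal n(n+1)/2 = 28.)
Step 4: Test statistic W = min(W+, W-) = 12.5.
Step 5: Ties in |d|, so use the tie-corrected normal approximation.
        E[W] = n(n+1)/4 = 7*8/4 = 14.
        Tie groups: |d|=5 (t=2), |d|=6 (t=3); sum(t^3 - t) = 30.
        Var[W] = n(n+1)(2n+1)/24 - sum(t^3-t)/48 = 840/24 - 30/48 = 34.375.
        z = (W - E[W]) / sqrt(Var[W]) = (12.5 - 14) / 5.8630 = -0.2558.
        Two-sided p = 2*Phi(z) = 0.798074.
Step 6: alpha = 0.05. fail to reject H0.

W+ = 12.5, W- = 15.5, W = min = 12.5, p = 0.798074, fail to reject H0.


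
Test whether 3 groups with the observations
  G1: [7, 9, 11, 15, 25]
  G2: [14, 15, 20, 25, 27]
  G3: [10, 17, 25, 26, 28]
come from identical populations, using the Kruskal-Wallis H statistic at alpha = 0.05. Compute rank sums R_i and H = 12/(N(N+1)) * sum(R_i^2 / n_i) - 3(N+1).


Step 1: Combine all N = 15 observations and assign midranks.
sorted (value, group, rank): (7,G1,1), (9,G1,2), (10,G3,3), (11,G1,4), (14,G2,5), (15,G1,6.5), (15,G2,6.5), (17,G3,8), (20,G2,9), (25,G1,11), (25,G2,11), (25,G3,11), (26,G3,13), (27,G2,14), (28,G3,15)
Step 2: Sum ranks within each group.
R_1 = 24.5 (n_1 = 5)
R_2 = 45.5 (n_2 = 5)
R_3 = 50 (n_3 = 5)
Step 3: H = 12/(N(N+1)) * sum(R_i^2/n_i) - 3(N+1)
     = 12/(15*16) * (24.5^2/5 + 45.5^2/5 + 50^2/5) - 3*16
     = 0.050000 * 1034.1 - 48
     = 3.705000.
Step 4: Ties present; correction factor C = 1 - 30/(15^3 - 15) = 0.991071. Corrected H = 3.705000 / 0.991071 = 3.738378.
Step 5: Under H0, H ~ chi^2(2); p-value = 0.154249.
Step 6: alpha = 0.05. fail to reject H0.

H = 3.7384, df = 2, p = 0.154249, fail to reject H0.


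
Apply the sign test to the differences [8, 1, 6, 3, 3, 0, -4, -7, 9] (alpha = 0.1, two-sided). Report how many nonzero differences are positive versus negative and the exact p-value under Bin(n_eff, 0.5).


Step 1: Discard zero differences. Original n = 9; n_eff = number of nonzero differences = 8.
Nonzero differences (with sign): +8, +1, +6, +3, +3, -4, -7, +9
Step 2: Count signs: positive = 6, negative = 2.
Step 3: Under H0: P(positive) = 0.5, so the number of positives S ~ Bin(8, 0.5).
Step 4: Two-sided exact p-value = sum of Bin(8,0.5) probabilities at or below the observed probability = 0.289062.
Step 5: alpha = 0.1. fail to reject H0.

n_eff = 8, pos = 6, neg = 2, p = 0.289062, fail to reject H0.


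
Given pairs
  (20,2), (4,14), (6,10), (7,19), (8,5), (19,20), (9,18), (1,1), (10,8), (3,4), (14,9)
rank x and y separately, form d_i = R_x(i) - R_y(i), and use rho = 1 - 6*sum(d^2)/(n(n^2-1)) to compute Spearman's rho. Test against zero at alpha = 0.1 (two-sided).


Step 1: Rank x and y separately (midranks; no ties here).
rank(x): 20->11, 4->3, 6->4, 7->5, 8->6, 19->10, 9->7, 1->1, 10->8, 3->2, 14->9
rank(y): 2->2, 14->8, 10->7, 19->10, 5->4, 20->11, 18->9, 1->1, 8->5, 4->3, 9->6
Step 2: d_i = R_x(i) - R_y(i); compute d_i^2.
  (11-2)^2=81, (3-8)^2=25, (4-7)^2=9, (5-10)^2=25, (6-4)^2=4, (10-11)^2=1, (7-9)^2=4, (1-1)^2=0, (8-5)^2=9, (2-3)^2=1, (9-6)^2=9
sum(d^2) = 168.
Step 3: rho = 1 - 6*168 / (11*(11^2 - 1)) = 1 - 1008/1320 = 0.236364.
Step 4: Under H0, t = rho * sqrt((n-2)/(1-rho^2)) = 0.7298 ~ t(9).
Step 5: Two-sided p-value from the t-distribution with 9 df = 0.484091.
Step 6: alpha = 0.1. fail to reject H0.

rho = 0.2364, p = 0.484091, fail to reject H0 at alpha = 0.1.


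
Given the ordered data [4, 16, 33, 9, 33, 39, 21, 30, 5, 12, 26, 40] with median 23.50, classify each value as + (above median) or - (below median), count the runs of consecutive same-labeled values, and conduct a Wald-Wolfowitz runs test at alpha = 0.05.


Step 1: Compute median = 23.50; label A = above, B = below.
Labels in order: BBABAABABBAA  (n_A = 6, n_B = 6)
Step 2: Count runs R = 8.
Step 3: Under H0 (random ordering), E[R] = 2*n_A*n_B/(n_A+n_B) + 1 = 2*6*6/12 + 1 = 7.0000.
        Var[R] = 2*n_A*n_B*(2*n_A*n_B - n_A - n_B) / ((n_A+n_B)^2 * (n_A+n_B-1)) = 4320/1584 = 2.7273.
        SD[R] = 1.6514.
Step 4: Continuity-corrected z = (R - 0.5 - E[R]) / SD[R] = (8 - 0.5 - 7.0000) / 1.6514 = 0.3028.
Step 5: Two-sided p-value via normal approximation = 2*(1 - Phi(|z|)) = 0.762069.
Step 6: alpha = 0.05. fail to reject H0.

R = 8, z = 0.3028, p = 0.762069, fail to reject H0.


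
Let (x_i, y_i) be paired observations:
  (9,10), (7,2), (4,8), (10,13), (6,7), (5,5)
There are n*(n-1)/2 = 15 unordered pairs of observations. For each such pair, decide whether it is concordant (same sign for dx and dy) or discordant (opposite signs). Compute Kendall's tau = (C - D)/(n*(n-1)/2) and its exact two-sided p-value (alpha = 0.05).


Step 1: Enumerate the 15 unordered pairs (i,j) with i<j and classify each by sign(x_j-x_i) * sign(y_j-y_i).
  (1,2):dx=-2,dy=-8->C; (1,3):dx=-5,dy=-2->C; (1,4):dx=+1,dy=+3->C; (1,5):dx=-3,dy=-3->C
  (1,6):dx=-4,dy=-5->C; (2,3):dx=-3,dy=+6->D; (2,4):dx=+3,dy=+11->C; (2,5):dx=-1,dy=+5->D
  (2,6):dx=-2,dy=+3->D; (3,4):dx=+6,dy=+5->C; (3,5):dx=+2,dy=-1->D; (3,6):dx=+1,dy=-3->D
  (4,5):dx=-4,dy=-6->C; (4,6):dx=-5,dy=-8->C; (5,6):dx=-1,dy=-2->C
Step 2: C = 10, D = 5, total pairs = 15.
Step 3: tau = (C - D)/(n(n-1)/2) = (10 - 5)/15 = 0.333333.
Step 4: Exact two-sided p-value (enumerate n! = 720 permutations of y under H0): p = 0.469444.
Step 5: alpha = 0.05. fail to reject H0.

tau_b = 0.3333 (C=10, D=5), p = 0.469444, fail to reject H0.


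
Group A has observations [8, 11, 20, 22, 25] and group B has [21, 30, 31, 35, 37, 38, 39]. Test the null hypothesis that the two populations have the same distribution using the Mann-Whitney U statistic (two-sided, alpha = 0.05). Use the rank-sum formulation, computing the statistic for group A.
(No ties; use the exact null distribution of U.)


Step 1: Combine and sort all 12 observations; assign midranks.
sorted (value, group): (8,X), (11,X), (20,X), (21,Y), (22,X), (25,X), (30,Y), (31,Y), (35,Y), (37,Y), (38,Y), (39,Y)
ranks: 8->1, 11->2, 20->3, 21->4, 22->5, 25->6, 30->7, 31->8, 35->9, 37->10, 38->11, 39->12
Step 2: Rank sum for X: R1 = 1 + 2 + 3 + 5 + 6 = 17.
Step 3: U_X = R1 - n1(n1+1)/2 = 17 - 5*6/2 = 17 - 15 = 2.
       U_Y = n1*n2 - U_X = 35 - 2 = 33.
Step 4: No ties, so the exact null distribution of U (based on enumerating the C(12,5) = 792 equally likely rank assignments) gives the two-sided p-value.
Step 5: p-value = 0.010101; compare to alpha = 0.05. reject H0.

U_X = 2, p = 0.010101, reject H0 at alpha = 0.05.


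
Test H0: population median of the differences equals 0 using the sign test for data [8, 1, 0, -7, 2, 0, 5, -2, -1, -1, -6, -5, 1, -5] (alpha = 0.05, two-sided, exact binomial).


Step 1: Discard zero differences. Original n = 14; n_eff = number of nonzero differences = 12.
Nonzero differences (with sign): +8, +1, -7, +2, +5, -2, -1, -1, -6, -5, +1, -5
Step 2: Count signs: positive = 5, negative = 7.
Step 3: Under H0: P(positive) = 0.5, so the number of positives S ~ Bin(12, 0.5).
Step 4: Two-sided exact p-value = sum of Bin(12,0.5) probabilities at or below the observed probability = 0.774414.
Step 5: alpha = 0.05. fail to reject H0.

n_eff = 12, pos = 5, neg = 7, p = 0.774414, fail to reject H0.


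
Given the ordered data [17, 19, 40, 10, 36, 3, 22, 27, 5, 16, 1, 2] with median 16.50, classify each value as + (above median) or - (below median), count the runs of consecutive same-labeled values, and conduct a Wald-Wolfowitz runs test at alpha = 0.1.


Step 1: Compute median = 16.50; label A = above, B = below.
Labels in order: AAABABAABBBB  (n_A = 6, n_B = 6)
Step 2: Count runs R = 6.
Step 3: Under H0 (random ordering), E[R] = 2*n_A*n_B/(n_A+n_B) + 1 = 2*6*6/12 + 1 = 7.0000.
        Var[R] = 2*n_A*n_B*(2*n_A*n_B - n_A - n_B) / ((n_A+n_B)^2 * (n_A+n_B-1)) = 4320/1584 = 2.7273.
        SD[R] = 1.6514.
Step 4: Continuity-corrected z = (R + 0.5 - E[R]) / SD[R] = (6 + 0.5 - 7.0000) / 1.6514 = -0.3028.
Step 5: Two-sided p-value via normal approximation = 2*(1 - Phi(|z|)) = 0.762069.
Step 6: alpha = 0.1. fail to reject H0.

R = 6, z = -0.3028, p = 0.762069, fail to reject H0.


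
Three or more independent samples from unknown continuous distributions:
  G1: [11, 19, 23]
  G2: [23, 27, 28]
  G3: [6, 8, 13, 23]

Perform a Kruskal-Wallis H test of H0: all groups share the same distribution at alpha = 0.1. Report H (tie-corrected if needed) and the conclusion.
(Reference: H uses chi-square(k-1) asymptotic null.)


Step 1: Combine all N = 10 observations and assign midranks.
sorted (value, group, rank): (6,G3,1), (8,G3,2), (11,G1,3), (13,G3,4), (19,G1,5), (23,G1,7), (23,G2,7), (23,G3,7), (27,G2,9), (28,G2,10)
Step 2: Sum ranks within each group.
R_1 = 15 (n_1 = 3)
R_2 = 26 (n_2 = 3)
R_3 = 14 (n_3 = 4)
Step 3: H = 12/(N(N+1)) * sum(R_i^2/n_i) - 3(N+1)
     = 12/(10*11) * (15^2/3 + 26^2/3 + 14^2/4) - 3*11
     = 0.109091 * 349.333 - 33
     = 5.109091.
Step 4: Ties present; correction factor C = 1 - 24/(10^3 - 10) = 0.975758. Corrected H = 5.109091 / 0.975758 = 5.236025.
Step 5: Under H0, H ~ chi^2(2); p-value = 0.072948.
Step 6: alpha = 0.1. reject H0.

H = 5.2360, df = 2, p = 0.072948, reject H0.


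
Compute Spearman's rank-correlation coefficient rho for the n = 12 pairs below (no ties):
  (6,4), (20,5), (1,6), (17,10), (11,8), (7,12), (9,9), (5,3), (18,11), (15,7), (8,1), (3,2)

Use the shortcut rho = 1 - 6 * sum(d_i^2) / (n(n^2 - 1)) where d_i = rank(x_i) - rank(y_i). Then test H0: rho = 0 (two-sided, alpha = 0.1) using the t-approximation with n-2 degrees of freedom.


Step 1: Rank x and y separately (midranks; no ties here).
rank(x): 6->4, 20->12, 1->1, 17->10, 11->8, 7->5, 9->7, 5->3, 18->11, 15->9, 8->6, 3->2
rank(y): 4->4, 5->5, 6->6, 10->10, 8->8, 12->12, 9->9, 3->3, 11->11, 7->7, 1->1, 2->2
Step 2: d_i = R_x(i) - R_y(i); compute d_i^2.
  (4-4)^2=0, (12-5)^2=49, (1-6)^2=25, (10-10)^2=0, (8-8)^2=0, (5-12)^2=49, (7-9)^2=4, (3-3)^2=0, (11-11)^2=0, (9-7)^2=4, (6-1)^2=25, (2-2)^2=0
sum(d^2) = 156.
Step 3: rho = 1 - 6*156 / (12*(12^2 - 1)) = 1 - 936/1716 = 0.454545.
Step 4: Under H0, t = rho * sqrt((n-2)/(1-rho^2)) = 1.6137 ~ t(10).
Step 5: Two-sided p-value from the t-distribution with 10 df = 0.137658.
Step 6: alpha = 0.1. fail to reject H0.

rho = 0.4545, p = 0.137658, fail to reject H0 at alpha = 0.1.


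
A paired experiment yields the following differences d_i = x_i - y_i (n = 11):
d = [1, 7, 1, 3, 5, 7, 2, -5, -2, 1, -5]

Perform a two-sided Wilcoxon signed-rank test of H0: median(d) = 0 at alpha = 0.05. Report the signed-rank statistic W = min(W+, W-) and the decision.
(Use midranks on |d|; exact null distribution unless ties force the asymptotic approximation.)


Step 1: Drop any zero differences (none here) and take |d_i|.
|d| = [1, 7, 1, 3, 5, 7, 2, 5, 2, 1, 5]
Step 2: Midrank |d_i| (ties get averaged ranks).
ranks: |1|->2, |7|->10.5, |1|->2, |3|->6, |5|->8, |7|->10.5, |2|->4.5, |5|->8, |2|->4.5, |1|->2, |5|->8
Step 3: Attach original signs; sum ranks with positive sign and with negative sign.
W+ = 2 + 10.5 + 2 + 6 + 8 + 10.5 + 4.5 + 2 = 45.5
W- = 8 + 4.5 + 8 = 20.5
(Check: W+ + W- = 66 should equal n(n+1)/2 = 66.)
Step 4: Test statistic W = min(W+, W-) = 20.5.
Step 5: Ties in |d|, so use the tie-corrected normal approximation.
        E[W] = n(n+1)/4 = 11*12/4 = 33.
        Tie groups: |d|=1 (t=3), |d|=2 (t=2), |d|=5 (t=3), |d|=7 (t=2); sum(t^3 - t) = 60.
        Var[W] = n(n+1)(2n+1)/24 - sum(t^3-t)/48 = 3036/24 - 60/48 = 125.25.
        z = (W - E[W]) / sqrt(Var[W]) = (20.5 - 33) / 11.1915 = -1.1169.
        Two-sided p = 2*Phi(z) = 0.264030.
Step 6: alpha = 0.05. fail to reject H0.

W+ = 45.5, W- = 20.5, W = min = 20.5, p = 0.264030, fail to reject H0.


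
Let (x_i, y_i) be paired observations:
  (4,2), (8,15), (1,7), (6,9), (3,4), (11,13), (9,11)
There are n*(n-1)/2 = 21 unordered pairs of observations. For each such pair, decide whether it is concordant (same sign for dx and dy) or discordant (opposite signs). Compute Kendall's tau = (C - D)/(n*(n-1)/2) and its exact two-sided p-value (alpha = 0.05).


Step 1: Enumerate the 21 unordered pairs (i,j) with i<j and classify each by sign(x_j-x_i) * sign(y_j-y_i).
  (1,2):dx=+4,dy=+13->C; (1,3):dx=-3,dy=+5->D; (1,4):dx=+2,dy=+7->C; (1,5):dx=-1,dy=+2->D
  (1,6):dx=+7,dy=+11->C; (1,7):dx=+5,dy=+9->C; (2,3):dx=-7,dy=-8->C; (2,4):dx=-2,dy=-6->C
  (2,5):dx=-5,dy=-11->C; (2,6):dx=+3,dy=-2->D; (2,7):dx=+1,dy=-4->D; (3,4):dx=+5,dy=+2->C
  (3,5):dx=+2,dy=-3->D; (3,6):dx=+10,dy=+6->C; (3,7):dx=+8,dy=+4->C; (4,5):dx=-3,dy=-5->C
  (4,6):dx=+5,dy=+4->C; (4,7):dx=+3,dy=+2->C; (5,6):dx=+8,dy=+9->C; (5,7):dx=+6,dy=+7->C
  (6,7):dx=-2,dy=-2->C
Step 2: C = 16, D = 5, total pairs = 21.
Step 3: tau = (C - D)/(n(n-1)/2) = (16 - 5)/21 = 0.523810.
Step 4: Exact two-sided p-value (enumerate n! = 5040 permutations of y under H0): p = 0.136111.
Step 5: alpha = 0.05. fail to reject H0.

tau_b = 0.5238 (C=16, D=5), p = 0.136111, fail to reject H0.


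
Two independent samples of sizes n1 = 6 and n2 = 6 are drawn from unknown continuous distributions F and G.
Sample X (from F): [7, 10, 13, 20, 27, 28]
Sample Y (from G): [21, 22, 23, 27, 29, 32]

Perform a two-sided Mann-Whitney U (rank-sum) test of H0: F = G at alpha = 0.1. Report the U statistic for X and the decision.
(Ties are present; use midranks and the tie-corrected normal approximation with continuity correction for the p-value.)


Step 1: Combine and sort all 12 observations; assign midranks.
sorted (value, group): (7,X), (10,X), (13,X), (20,X), (21,Y), (22,Y), (23,Y), (27,X), (27,Y), (28,X), (29,Y), (32,Y)
ranks: 7->1, 10->2, 13->3, 20->4, 21->5, 22->6, 23->7, 27->8.5, 27->8.5, 28->10, 29->11, 32->12
Step 2: Rank sum for X: R1 = 1 + 2 + 3 + 4 + 8.5 + 10 = 28.5.
Step 3: U_X = R1 - n1(n1+1)/2 = 28.5 - 6*7/2 = 28.5 - 21 = 7.5.
       U_Y = n1*n2 - U_X = 36 - 7.5 = 28.5.
Step 4: Ties are present, so use the tie-corrected normal approximation (with continuity correction) for the p-value.
Step 5: p-value = 0.108695; compare to alpha = 0.1. fail to reject H0.

U_X = 7.5, p = 0.108695, fail to reject H0 at alpha = 0.1.


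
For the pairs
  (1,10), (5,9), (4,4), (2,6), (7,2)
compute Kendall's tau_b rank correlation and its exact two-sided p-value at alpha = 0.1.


Step 1: Enumerate the 10 unordered pairs (i,j) with i<j and classify each by sign(x_j-x_i) * sign(y_j-y_i).
  (1,2):dx=+4,dy=-1->D; (1,3):dx=+3,dy=-6->D; (1,4):dx=+1,dy=-4->D; (1,5):dx=+6,dy=-8->D
  (2,3):dx=-1,dy=-5->C; (2,4):dx=-3,dy=-3->C; (2,5):dx=+2,dy=-7->D; (3,4):dx=-2,dy=+2->D
  (3,5):dx=+3,dy=-2->D; (4,5):dx=+5,dy=-4->D
Step 2: C = 2, D = 8, total pairs = 10.
Step 3: tau = (C - D)/(n(n-1)/2) = (2 - 8)/10 = -0.600000.
Step 4: Exact two-sided p-value (enumerate n! = 120 permutations of y under H0): p = 0.233333.
Step 5: alpha = 0.1. fail to reject H0.

tau_b = -0.6000 (C=2, D=8), p = 0.233333, fail to reject H0.


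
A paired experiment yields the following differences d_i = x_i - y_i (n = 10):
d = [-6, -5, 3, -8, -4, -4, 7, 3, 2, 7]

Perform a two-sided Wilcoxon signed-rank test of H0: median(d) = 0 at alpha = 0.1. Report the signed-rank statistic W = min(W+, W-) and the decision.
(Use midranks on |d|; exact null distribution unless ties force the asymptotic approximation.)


Step 1: Drop any zero differences (none here) and take |d_i|.
|d| = [6, 5, 3, 8, 4, 4, 7, 3, 2, 7]
Step 2: Midrank |d_i| (ties get averaged ranks).
ranks: |6|->7, |5|->6, |3|->2.5, |8|->10, |4|->4.5, |4|->4.5, |7|->8.5, |3|->2.5, |2|->1, |7|->8.5
Step 3: Attach original signs; sum ranks with positive sign and with negative sign.
W+ = 2.5 + 8.5 + 2.5 + 1 + 8.5 = 23
W- = 7 + 6 + 10 + 4.5 + 4.5 = 32
(Check: W+ + W- = 55 should equal n(n+1)/2 = 55.)
Step 4: Test statistic W = min(W+, W-) = 23.
Step 5: Ties in |d|, so use the tie-corrected normal approximation.
        E[W] = n(n+1)/4 = 10*11/4 = 27.5.
        Tie groups: |d|=3 (t=2), |d|=4 (t=2), |d|=7 (t=2); sum(t^3 - t) = 18.
        Var[W] = n(n+1)(2n+1)/24 - sum(t^3-t)/48 = 2310/24 - 18/48 = 95.875.
        z = (W - E[W]) / sqrt(Var[W]) = (23 - 27.5) / 9.7916 = -0.4596.
        Two-sided p = 2*Phi(z) = 0.645819.
Step 6: alpha = 0.1. fail to reject H0.

W+ = 23, W- = 32, W = min = 23, p = 0.645819, fail to reject H0.


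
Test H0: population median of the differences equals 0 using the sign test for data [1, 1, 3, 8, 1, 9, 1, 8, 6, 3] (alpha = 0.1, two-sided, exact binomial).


Step 1: Discard zero differences. Original n = 10; n_eff = number of nonzero differences = 10.
Nonzero differences (with sign): +1, +1, +3, +8, +1, +9, +1, +8, +6, +3
Step 2: Count signs: positive = 10, negative = 0.
Step 3: Under H0: P(positive) = 0.5, so the number of positives S ~ Bin(10, 0.5).
Step 4: Two-sided exact p-value = sum of Bin(10,0.5) probabilities at or below the observed probability = 0.001953.
Step 5: alpha = 0.1. reject H0.

n_eff = 10, pos = 10, neg = 0, p = 0.001953, reject H0.


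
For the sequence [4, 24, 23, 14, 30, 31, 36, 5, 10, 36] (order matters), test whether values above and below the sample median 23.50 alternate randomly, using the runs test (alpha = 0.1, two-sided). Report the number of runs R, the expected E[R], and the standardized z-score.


Step 1: Compute median = 23.50; label A = above, B = below.
Labels in order: BABBAAABBA  (n_A = 5, n_B = 5)
Step 2: Count runs R = 6.
Step 3: Under H0 (random ordering), E[R] = 2*n_A*n_B/(n_A+n_B) + 1 = 2*5*5/10 + 1 = 6.0000.
        Var[R] = 2*n_A*n_B*(2*n_A*n_B - n_A - n_B) / ((n_A+n_B)^2 * (n_A+n_B-1)) = 2000/900 = 2.2222.
        SD[R] = 1.4907.
Step 4: R = E[R], so z = 0 with no continuity correction.
Step 5: Two-sided p-value via normal approximation = 2*(1 - Phi(|z|)) = 1.000000.
Step 6: alpha = 0.1. fail to reject H0.

R = 6, z = 0.0000, p = 1.000000, fail to reject H0.


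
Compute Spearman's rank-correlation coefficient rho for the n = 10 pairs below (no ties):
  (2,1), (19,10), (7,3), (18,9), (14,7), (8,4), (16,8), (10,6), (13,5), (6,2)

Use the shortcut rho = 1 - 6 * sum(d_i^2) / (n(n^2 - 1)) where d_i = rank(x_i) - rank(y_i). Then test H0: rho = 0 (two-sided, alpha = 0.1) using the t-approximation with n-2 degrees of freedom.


Step 1: Rank x and y separately (midranks; no ties here).
rank(x): 2->1, 19->10, 7->3, 18->9, 14->7, 8->4, 16->8, 10->5, 13->6, 6->2
rank(y): 1->1, 10->10, 3->3, 9->9, 7->7, 4->4, 8->8, 6->6, 5->5, 2->2
Step 2: d_i = R_x(i) - R_y(i); compute d_i^2.
  (1-1)^2=0, (10-10)^2=0, (3-3)^2=0, (9-9)^2=0, (7-7)^2=0, (4-4)^2=0, (8-8)^2=0, (5-6)^2=1, (6-5)^2=1, (2-2)^2=0
sum(d^2) = 2.
Step 3: rho = 1 - 6*2 / (10*(10^2 - 1)) = 1 - 12/990 = 0.987879.
Step 4: Under H0, t = rho * sqrt((n-2)/(1-rho^2)) = 18.0003 ~ t(8).
Step 5: Two-sided p-value from the t-distribution with 8 df = 0.000000.
Step 6: alpha = 0.1. reject H0.

rho = 0.9879, p = 0.000000, reject H0 at alpha = 0.1.


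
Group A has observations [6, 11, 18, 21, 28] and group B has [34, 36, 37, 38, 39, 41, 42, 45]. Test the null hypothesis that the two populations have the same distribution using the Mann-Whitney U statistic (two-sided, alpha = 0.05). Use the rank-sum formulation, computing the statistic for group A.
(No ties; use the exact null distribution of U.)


Step 1: Combine and sort all 13 observations; assign midranks.
sorted (value, group): (6,X), (11,X), (18,X), (21,X), (28,X), (34,Y), (36,Y), (37,Y), (38,Y), (39,Y), (41,Y), (42,Y), (45,Y)
ranks: 6->1, 11->2, 18->3, 21->4, 28->5, 34->6, 36->7, 37->8, 38->9, 39->10, 41->11, 42->12, 45->13
Step 2: Rank sum for X: R1 = 1 + 2 + 3 + 4 + 5 = 15.
Step 3: U_X = R1 - n1(n1+1)/2 = 15 - 5*6/2 = 15 - 15 = 0.
       U_Y = n1*n2 - U_X = 40 - 0 = 40.
Step 4: No ties, so the exact null distribution of U (based on enumerating the C(13,5) = 1287 equally likely rank assignments) gives the two-sided p-value.
Step 5: p-value = 0.001554; compare to alpha = 0.05. reject H0.

U_X = 0, p = 0.001554, reject H0 at alpha = 0.05.


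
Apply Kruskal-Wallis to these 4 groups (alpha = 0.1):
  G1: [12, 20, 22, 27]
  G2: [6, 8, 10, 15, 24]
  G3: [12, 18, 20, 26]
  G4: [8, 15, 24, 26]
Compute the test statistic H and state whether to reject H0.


Step 1: Combine all N = 17 observations and assign midranks.
sorted (value, group, rank): (6,G2,1), (8,G2,2.5), (8,G4,2.5), (10,G2,4), (12,G1,5.5), (12,G3,5.5), (15,G2,7.5), (15,G4,7.5), (18,G3,9), (20,G1,10.5), (20,G3,10.5), (22,G1,12), (24,G2,13.5), (24,G4,13.5), (26,G3,15.5), (26,G4,15.5), (27,G1,17)
Step 2: Sum ranks within each group.
R_1 = 45 (n_1 = 4)
R_2 = 28.5 (n_2 = 5)
R_3 = 40.5 (n_3 = 4)
R_4 = 39 (n_4 = 4)
Step 3: H = 12/(N(N+1)) * sum(R_i^2/n_i) - 3(N+1)
     = 12/(17*18) * (45^2/4 + 28.5^2/5 + 40.5^2/4 + 39^2/4) - 3*18
     = 0.039216 * 1459.01 - 54
     = 3.216176.
Step 4: Ties present; correction factor C = 1 - 36/(17^3 - 17) = 0.992647. Corrected H = 3.216176 / 0.992647 = 3.240000.
Step 5: Under H0, H ~ chi^2(3); p-value = 0.356081.
Step 6: alpha = 0.1. fail to reject H0.

H = 3.2400, df = 3, p = 0.356081, fail to reject H0.


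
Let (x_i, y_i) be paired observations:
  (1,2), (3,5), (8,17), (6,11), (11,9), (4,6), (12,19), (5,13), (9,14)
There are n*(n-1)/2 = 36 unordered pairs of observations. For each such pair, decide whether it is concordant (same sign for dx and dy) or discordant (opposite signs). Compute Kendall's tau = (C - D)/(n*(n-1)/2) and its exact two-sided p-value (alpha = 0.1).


Step 1: Enumerate the 36 unordered pairs (i,j) with i<j and classify each by sign(x_j-x_i) * sign(y_j-y_i).
  (1,2):dx=+2,dy=+3->C; (1,3):dx=+7,dy=+15->C; (1,4):dx=+5,dy=+9->C; (1,5):dx=+10,dy=+7->C
  (1,6):dx=+3,dy=+4->C; (1,7):dx=+11,dy=+17->C; (1,8):dx=+4,dy=+11->C; (1,9):dx=+8,dy=+12->C
  (2,3):dx=+5,dy=+12->C; (2,4):dx=+3,dy=+6->C; (2,5):dx=+8,dy=+4->C; (2,6):dx=+1,dy=+1->C
  (2,7):dx=+9,dy=+14->C; (2,8):dx=+2,dy=+8->C; (2,9):dx=+6,dy=+9->C; (3,4):dx=-2,dy=-6->C
  (3,5):dx=+3,dy=-8->D; (3,6):dx=-4,dy=-11->C; (3,7):dx=+4,dy=+2->C; (3,8):dx=-3,dy=-4->C
  (3,9):dx=+1,dy=-3->D; (4,5):dx=+5,dy=-2->D; (4,6):dx=-2,dy=-5->C; (4,7):dx=+6,dy=+8->C
  (4,8):dx=-1,dy=+2->D; (4,9):dx=+3,dy=+3->C; (5,6):dx=-7,dy=-3->C; (5,7):dx=+1,dy=+10->C
  (5,8):dx=-6,dy=+4->D; (5,9):dx=-2,dy=+5->D; (6,7):dx=+8,dy=+13->C; (6,8):dx=+1,dy=+7->C
  (6,9):dx=+5,dy=+8->C; (7,8):dx=-7,dy=-6->C; (7,9):dx=-3,dy=-5->C; (8,9):dx=+4,dy=+1->C
Step 2: C = 30, D = 6, total pairs = 36.
Step 3: tau = (C - D)/(n(n-1)/2) = (30 - 6)/36 = 0.666667.
Step 4: Exact two-sided p-value (enumerate n! = 362880 permutations of y under H0): p = 0.012665.
Step 5: alpha = 0.1. reject H0.

tau_b = 0.6667 (C=30, D=6), p = 0.012665, reject H0.


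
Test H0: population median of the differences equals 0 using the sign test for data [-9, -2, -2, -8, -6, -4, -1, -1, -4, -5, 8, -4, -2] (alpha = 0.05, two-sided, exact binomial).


Step 1: Discard zero differences. Original n = 13; n_eff = number of nonzero differences = 13.
Nonzero differences (with sign): -9, -2, -2, -8, -6, -4, -1, -1, -4, -5, +8, -4, -2
Step 2: Count signs: positive = 1, negative = 12.
Step 3: Under H0: P(positive) = 0.5, so the number of positives S ~ Bin(13, 0.5).
Step 4: Two-sided exact p-value = sum of Bin(13,0.5) probabilities at or below the observed probability = 0.003418.
Step 5: alpha = 0.05. reject H0.

n_eff = 13, pos = 1, neg = 12, p = 0.003418, reject H0.


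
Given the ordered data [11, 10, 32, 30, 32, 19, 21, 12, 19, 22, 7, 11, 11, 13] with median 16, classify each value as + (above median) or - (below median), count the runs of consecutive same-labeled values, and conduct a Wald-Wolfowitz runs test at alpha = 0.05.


Step 1: Compute median = 16; label A = above, B = below.
Labels in order: BBAAAAABAABBBB  (n_A = 7, n_B = 7)
Step 2: Count runs R = 5.
Step 3: Under H0 (random ordering), E[R] = 2*n_A*n_B/(n_A+n_B) + 1 = 2*7*7/14 + 1 = 8.0000.
        Var[R] = 2*n_A*n_B*(2*n_A*n_B - n_A - n_B) / ((n_A+n_B)^2 * (n_A+n_B-1)) = 8232/2548 = 3.2308.
        SD[R] = 1.7974.
Step 4: Continuity-corrected z = (R + 0.5 - E[R]) / SD[R] = (5 + 0.5 - 8.0000) / 1.7974 = -1.3909.
Step 5: Two-sided p-value via normal approximation = 2*(1 - Phi(|z|)) = 0.164264.
Step 6: alpha = 0.05. fail to reject H0.

R = 5, z = -1.3909, p = 0.164264, fail to reject H0.


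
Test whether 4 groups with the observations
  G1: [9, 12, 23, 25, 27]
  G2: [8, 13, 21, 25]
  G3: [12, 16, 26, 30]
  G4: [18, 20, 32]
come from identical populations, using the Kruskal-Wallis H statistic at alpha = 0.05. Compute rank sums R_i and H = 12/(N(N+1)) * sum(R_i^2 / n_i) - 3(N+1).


Step 1: Combine all N = 16 observations and assign midranks.
sorted (value, group, rank): (8,G2,1), (9,G1,2), (12,G1,3.5), (12,G3,3.5), (13,G2,5), (16,G3,6), (18,G4,7), (20,G4,8), (21,G2,9), (23,G1,10), (25,G1,11.5), (25,G2,11.5), (26,G3,13), (27,G1,14), (30,G3,15), (32,G4,16)
Step 2: Sum ranks within each group.
R_1 = 41 (n_1 = 5)
R_2 = 26.5 (n_2 = 4)
R_3 = 37.5 (n_3 = 4)
R_4 = 31 (n_4 = 3)
Step 3: H = 12/(N(N+1)) * sum(R_i^2/n_i) - 3(N+1)
     = 12/(16*17) * (41^2/5 + 26.5^2/4 + 37.5^2/4 + 31^2/3) - 3*17
     = 0.044118 * 1183.66 - 51
     = 1.220221.
Step 4: Ties present; correction factor C = 1 - 12/(16^3 - 16) = 0.997059. Corrected H = 1.220221 / 0.997059 = 1.223820.
Step 5: Under H0, H ~ chi^2(3); p-value = 0.747297.
Step 6: alpha = 0.05. fail to reject H0.

H = 1.2238, df = 3, p = 0.747297, fail to reject H0.


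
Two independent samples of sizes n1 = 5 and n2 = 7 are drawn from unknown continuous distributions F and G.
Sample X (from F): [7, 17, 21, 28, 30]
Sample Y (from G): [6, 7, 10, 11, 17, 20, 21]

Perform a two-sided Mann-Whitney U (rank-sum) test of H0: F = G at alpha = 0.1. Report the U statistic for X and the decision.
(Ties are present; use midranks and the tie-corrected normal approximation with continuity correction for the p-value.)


Step 1: Combine and sort all 12 observations; assign midranks.
sorted (value, group): (6,Y), (7,X), (7,Y), (10,Y), (11,Y), (17,X), (17,Y), (20,Y), (21,X), (21,Y), (28,X), (30,X)
ranks: 6->1, 7->2.5, 7->2.5, 10->4, 11->5, 17->6.5, 17->6.5, 20->8, 21->9.5, 21->9.5, 28->11, 30->12
Step 2: Rank sum for X: R1 = 2.5 + 6.5 + 9.5 + 11 + 12 = 41.5.
Step 3: U_X = R1 - n1(n1+1)/2 = 41.5 - 5*6/2 = 41.5 - 15 = 26.5.
       U_Y = n1*n2 - U_X = 35 - 26.5 = 8.5.
Step 4: Ties are present, so use the tie-corrected normal approximation (with continuity correction) for the p-value.
Step 5: p-value = 0.165230; compare to alpha = 0.1. fail to reject H0.

U_X = 26.5, p = 0.165230, fail to reject H0 at alpha = 0.1.


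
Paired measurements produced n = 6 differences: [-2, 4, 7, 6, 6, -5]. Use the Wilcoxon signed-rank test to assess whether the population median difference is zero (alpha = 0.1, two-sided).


Step 1: Drop any zero differences (none here) and take |d_i|.
|d| = [2, 4, 7, 6, 6, 5]
Step 2: Midrank |d_i| (ties get averaged ranks).
ranks: |2|->1, |4|->2, |7|->6, |6|->4.5, |6|->4.5, |5|->3
Step 3: Attach original signs; sum ranks with positive sign and with negative sign.
W+ = 2 + 6 + 4.5 + 4.5 = 17
W- = 1 + 3 = 4
(Check: W+ + W- = 21 should equal n(n+1)/2 = 21.)
Step 4: Test statistic W = min(W+, W-) = 4.
Step 5: Ties in |d|, so use the tie-corrected normal approximation.
        E[W] = n(n+1)/4 = 6*7/4 = 10.5.
        Tie groups: |d|=6 (t=2); sum(t^3 - t) = 6.
        Var[W] = n(n+1)(2n+1)/24 - sum(t^3-t)/48 = 546/24 - 6/48 = 22.625.
        z = (W - E[W]) / sqrt(Var[W]) = (4 - 10.5) / 4.7566 = -1.3665.
        Two-sided p = 2*Phi(z) = 0.171773.
Step 6: alpha = 0.1. fail to reject H0.

W+ = 17, W- = 4, W = min = 4, p = 0.171773, fail to reject H0.


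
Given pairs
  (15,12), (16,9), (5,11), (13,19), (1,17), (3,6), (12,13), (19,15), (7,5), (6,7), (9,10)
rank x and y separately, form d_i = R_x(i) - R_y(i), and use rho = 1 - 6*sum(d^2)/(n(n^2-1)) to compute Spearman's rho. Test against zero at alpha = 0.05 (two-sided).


Step 1: Rank x and y separately (midranks; no ties here).
rank(x): 15->9, 16->10, 5->3, 13->8, 1->1, 3->2, 12->7, 19->11, 7->5, 6->4, 9->6
rank(y): 12->7, 9->4, 11->6, 19->11, 17->10, 6->2, 13->8, 15->9, 5->1, 7->3, 10->5
Step 2: d_i = R_x(i) - R_y(i); compute d_i^2.
  (9-7)^2=4, (10-4)^2=36, (3-6)^2=9, (8-11)^2=9, (1-10)^2=81, (2-2)^2=0, (7-8)^2=1, (11-9)^2=4, (5-1)^2=16, (4-3)^2=1, (6-5)^2=1
sum(d^2) = 162.
Step 3: rho = 1 - 6*162 / (11*(11^2 - 1)) = 1 - 972/1320 = 0.263636.
Step 4: Under H0, t = rho * sqrt((n-2)/(1-rho^2)) = 0.8199 ~ t(9).
Step 5: Two-sided p-value from the t-distribution with 9 df = 0.433441.
Step 6: alpha = 0.05. fail to reject H0.

rho = 0.2636, p = 0.433441, fail to reject H0 at alpha = 0.05.


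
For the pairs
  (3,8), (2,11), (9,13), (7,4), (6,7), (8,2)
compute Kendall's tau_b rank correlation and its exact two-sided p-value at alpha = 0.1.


Step 1: Enumerate the 15 unordered pairs (i,j) with i<j and classify each by sign(x_j-x_i) * sign(y_j-y_i).
  (1,2):dx=-1,dy=+3->D; (1,3):dx=+6,dy=+5->C; (1,4):dx=+4,dy=-4->D; (1,5):dx=+3,dy=-1->D
  (1,6):dx=+5,dy=-6->D; (2,3):dx=+7,dy=+2->C; (2,4):dx=+5,dy=-7->D; (2,5):dx=+4,dy=-4->D
  (2,6):dx=+6,dy=-9->D; (3,4):dx=-2,dy=-9->C; (3,5):dx=-3,dy=-6->C; (3,6):dx=-1,dy=-11->C
  (4,5):dx=-1,dy=+3->D; (4,6):dx=+1,dy=-2->D; (5,6):dx=+2,dy=-5->D
Step 2: C = 5, D = 10, total pairs = 15.
Step 3: tau = (C - D)/(n(n-1)/2) = (5 - 10)/15 = -0.333333.
Step 4: Exact two-sided p-value (enumerate n! = 720 permutations of y under H0): p = 0.469444.
Step 5: alpha = 0.1. fail to reject H0.

tau_b = -0.3333 (C=5, D=10), p = 0.469444, fail to reject H0.


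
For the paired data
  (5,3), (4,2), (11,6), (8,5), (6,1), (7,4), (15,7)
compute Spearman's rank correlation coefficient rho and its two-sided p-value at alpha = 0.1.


Step 1: Rank x and y separately (midranks; no ties here).
rank(x): 5->2, 4->1, 11->6, 8->5, 6->3, 7->4, 15->7
rank(y): 3->3, 2->2, 6->6, 5->5, 1->1, 4->4, 7->7
Step 2: d_i = R_x(i) - R_y(i); compute d_i^2.
  (2-3)^2=1, (1-2)^2=1, (6-6)^2=0, (5-5)^2=0, (3-1)^2=4, (4-4)^2=0, (7-7)^2=0
sum(d^2) = 6.
Step 3: rho = 1 - 6*6 / (7*(7^2 - 1)) = 1 - 36/336 = 0.892857.
Step 4: Under H0, t = rho * sqrt((n-2)/(1-rho^2)) = 4.4333 ~ t(5).
Step 5: Two-sided p-value from the t-distribution with 5 df = 0.006807.
Step 6: alpha = 0.1. reject H0.

rho = 0.8929, p = 0.006807, reject H0 at alpha = 0.1.


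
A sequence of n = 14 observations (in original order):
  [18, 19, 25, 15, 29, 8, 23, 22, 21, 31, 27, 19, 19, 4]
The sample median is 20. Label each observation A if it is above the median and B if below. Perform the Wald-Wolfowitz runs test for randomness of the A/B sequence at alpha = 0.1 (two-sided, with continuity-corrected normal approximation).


Step 1: Compute median = 20; label A = above, B = below.
Labels in order: BBABABAAAAABBB  (n_A = 7, n_B = 7)
Step 2: Count runs R = 7.
Step 3: Under H0 (random ordering), E[R] = 2*n_A*n_B/(n_A+n_B) + 1 = 2*7*7/14 + 1 = 8.0000.
        Var[R] = 2*n_A*n_B*(2*n_A*n_B - n_A - n_B) / ((n_A+n_B)^2 * (n_A+n_B-1)) = 8232/2548 = 3.2308.
        SD[R] = 1.7974.
Step 4: Continuity-corrected z = (R + 0.5 - E[R]) / SD[R] = (7 + 0.5 - 8.0000) / 1.7974 = -0.2782.
Step 5: Two-sided p-value via normal approximation = 2*(1 - Phi(|z|)) = 0.780879.
Step 6: alpha = 0.1. fail to reject H0.

R = 7, z = -0.2782, p = 0.780879, fail to reject H0.


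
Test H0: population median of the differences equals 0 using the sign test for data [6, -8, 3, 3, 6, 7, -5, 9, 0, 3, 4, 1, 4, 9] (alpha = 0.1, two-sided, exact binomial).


Step 1: Discard zero differences. Original n = 14; n_eff = number of nonzero differences = 13.
Nonzero differences (with sign): +6, -8, +3, +3, +6, +7, -5, +9, +3, +4, +1, +4, +9
Step 2: Count signs: positive = 11, negative = 2.
Step 3: Under H0: P(positive) = 0.5, so the number of positives S ~ Bin(13, 0.5).
Step 4: Two-sided exact p-value = sum of Bin(13,0.5) probabilities at or below the observed probability = 0.022461.
Step 5: alpha = 0.1. reject H0.

n_eff = 13, pos = 11, neg = 2, p = 0.022461, reject H0.


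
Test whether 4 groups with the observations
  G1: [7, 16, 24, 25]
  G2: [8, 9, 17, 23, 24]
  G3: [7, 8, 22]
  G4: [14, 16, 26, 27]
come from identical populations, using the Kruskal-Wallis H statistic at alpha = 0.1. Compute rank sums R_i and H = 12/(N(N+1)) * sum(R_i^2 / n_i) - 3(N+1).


Step 1: Combine all N = 16 observations and assign midranks.
sorted (value, group, rank): (7,G1,1.5), (7,G3,1.5), (8,G2,3.5), (8,G3,3.5), (9,G2,5), (14,G4,6), (16,G1,7.5), (16,G4,7.5), (17,G2,9), (22,G3,10), (23,G2,11), (24,G1,12.5), (24,G2,12.5), (25,G1,14), (26,G4,15), (27,G4,16)
Step 2: Sum ranks within each group.
R_1 = 35.5 (n_1 = 4)
R_2 = 41 (n_2 = 5)
R_3 = 15 (n_3 = 3)
R_4 = 44.5 (n_4 = 4)
Step 3: H = 12/(N(N+1)) * sum(R_i^2/n_i) - 3(N+1)
     = 12/(16*17) * (35.5^2/4 + 41^2/5 + 15^2/3 + 44.5^2/4) - 3*17
     = 0.044118 * 1221.33 - 51
     = 2.881985.
Step 4: Ties present; correction factor C = 1 - 24/(16^3 - 16) = 0.994118. Corrected H = 2.881985 / 0.994118 = 2.899038.
Step 5: Under H0, H ~ chi^2(3); p-value = 0.407455.
Step 6: alpha = 0.1. fail to reject H0.

H = 2.8990, df = 3, p = 0.407455, fail to reject H0.


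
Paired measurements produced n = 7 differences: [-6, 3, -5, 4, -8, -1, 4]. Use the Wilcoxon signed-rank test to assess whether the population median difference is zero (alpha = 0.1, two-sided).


Step 1: Drop any zero differences (none here) and take |d_i|.
|d| = [6, 3, 5, 4, 8, 1, 4]
Step 2: Midrank |d_i| (ties get averaged ranks).
ranks: |6|->6, |3|->2, |5|->5, |4|->3.5, |8|->7, |1|->1, |4|->3.5
Step 3: Attach original signs; sum ranks with positive sign and with negative sign.
W+ = 2 + 3.5 + 3.5 = 9
W- = 6 + 5 + 7 + 1 = 19
(Check: W+ + W- = 28 should equal n(n+1)/2 = 28.)
Step 4: Test statistic W = min(W+, W-) = 9.
Step 5: Ties in |d|, so use the tie-corrected normal approximation.
        E[W] = n(n+1)/4 = 7*8/4 = 14.
        Tie groups: |d|=4 (t=2); sum(t^3 - t) = 6.
        Var[W] = n(n+1)(2n+1)/24 - sum(t^3-t)/48 = 840/24 - 6/48 = 34.875.
        z = (W - E[W]) / sqrt(Var[W]) = (9 - 14) / 5.9055 = -0.8467.
        Two-sided p = 2*Phi(z) = 0.397180.
Step 6: alpha = 0.1. fail to reject H0.

W+ = 9, W- = 19, W = min = 9, p = 0.397180, fail to reject H0.


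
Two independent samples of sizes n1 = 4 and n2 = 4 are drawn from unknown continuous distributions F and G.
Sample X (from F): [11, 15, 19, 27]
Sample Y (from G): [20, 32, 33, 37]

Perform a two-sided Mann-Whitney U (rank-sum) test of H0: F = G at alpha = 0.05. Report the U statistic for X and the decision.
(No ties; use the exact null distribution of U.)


Step 1: Combine and sort all 8 observations; assign midranks.
sorted (value, group): (11,X), (15,X), (19,X), (20,Y), (27,X), (32,Y), (33,Y), (37,Y)
ranks: 11->1, 15->2, 19->3, 20->4, 27->5, 32->6, 33->7, 37->8
Step 2: Rank sum for X: R1 = 1 + 2 + 3 + 5 = 11.
Step 3: U_X = R1 - n1(n1+1)/2 = 11 - 4*5/2 = 11 - 10 = 1.
       U_Y = n1*n2 - U_X = 16 - 1 = 15.
Step 4: No ties, so the exact null distribution of U (based on enumerating the C(8,4) = 70 equally likely rank assignments) gives the two-sided p-value.
Step 5: p-value = 0.057143; compare to alpha = 0.05. fail to reject H0.

U_X = 1, p = 0.057143, fail to reject H0 at alpha = 0.05.


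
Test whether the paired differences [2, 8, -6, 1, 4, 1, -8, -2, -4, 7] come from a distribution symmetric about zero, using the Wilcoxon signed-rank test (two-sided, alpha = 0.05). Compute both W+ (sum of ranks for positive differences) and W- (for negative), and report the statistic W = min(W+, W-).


Step 1: Drop any zero differences (none here) and take |d_i|.
|d| = [2, 8, 6, 1, 4, 1, 8, 2, 4, 7]
Step 2: Midrank |d_i| (ties get averaged ranks).
ranks: |2|->3.5, |8|->9.5, |6|->7, |1|->1.5, |4|->5.5, |1|->1.5, |8|->9.5, |2|->3.5, |4|->5.5, |7|->8
Step 3: Attach original signs; sum ranks with positive sign and with negative sign.
W+ = 3.5 + 9.5 + 1.5 + 5.5 + 1.5 + 8 = 29.5
W- = 7 + 9.5 + 3.5 + 5.5 = 25.5
(Check: W+ + W- = 55 should equal n(n+1)/2 = 55.)
Step 4: Test statistic W = min(W+, W-) = 25.5.
Step 5: Ties in |d|, so use the tie-corrected normal approximation.
        E[W] = n(n+1)/4 = 10*11/4 = 27.5.
        Tie groups: |d|=1 (t=2), |d|=2 (t=2), |d|=4 (t=2), |d|=8 (t=2); sum(t^3 - t) = 24.
        Var[W] = n(n+1)(2n+1)/24 - sum(t^3-t)/48 = 2310/24 - 24/48 = 95.75.
        z = (W - E[W]) / sqrt(Var[W]) = (25.5 - 27.5) / 9.7852 = -0.2044.
        Two-sided p = 2*Phi(z) = 0.838048.
Step 6: alpha = 0.05. fail to reject H0.

W+ = 29.5, W- = 25.5, W = min = 25.5, p = 0.838048, fail to reject H0.


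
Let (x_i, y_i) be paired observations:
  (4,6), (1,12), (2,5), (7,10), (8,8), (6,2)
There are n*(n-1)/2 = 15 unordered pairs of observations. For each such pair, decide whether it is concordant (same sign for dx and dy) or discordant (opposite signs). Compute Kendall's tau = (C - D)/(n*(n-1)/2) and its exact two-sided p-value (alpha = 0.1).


Step 1: Enumerate the 15 unordered pairs (i,j) with i<j and classify each by sign(x_j-x_i) * sign(y_j-y_i).
  (1,2):dx=-3,dy=+6->D; (1,3):dx=-2,dy=-1->C; (1,4):dx=+3,dy=+4->C; (1,5):dx=+4,dy=+2->C
  (1,6):dx=+2,dy=-4->D; (2,3):dx=+1,dy=-7->D; (2,4):dx=+6,dy=-2->D; (2,5):dx=+7,dy=-4->D
  (2,6):dx=+5,dy=-10->D; (3,4):dx=+5,dy=+5->C; (3,5):dx=+6,dy=+3->C; (3,6):dx=+4,dy=-3->D
  (4,5):dx=+1,dy=-2->D; (4,6):dx=-1,dy=-8->C; (5,6):dx=-2,dy=-6->C
Step 2: C = 7, D = 8, total pairs = 15.
Step 3: tau = (C - D)/(n(n-1)/2) = (7 - 8)/15 = -0.066667.
Step 4: Exact two-sided p-value (enumerate n! = 720 permutations of y under H0): p = 1.000000.
Step 5: alpha = 0.1. fail to reject H0.

tau_b = -0.0667 (C=7, D=8), p = 1.000000, fail to reject H0.


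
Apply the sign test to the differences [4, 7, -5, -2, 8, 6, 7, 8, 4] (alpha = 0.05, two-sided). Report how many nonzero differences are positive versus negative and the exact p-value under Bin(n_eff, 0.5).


Step 1: Discard zero differences. Original n = 9; n_eff = number of nonzero differences = 9.
Nonzero differences (with sign): +4, +7, -5, -2, +8, +6, +7, +8, +4
Step 2: Count signs: positive = 7, negative = 2.
Step 3: Under H0: P(positive) = 0.5, so the number of positives S ~ Bin(9, 0.5).
Step 4: Two-sided exact p-value = sum of Bin(9,0.5) probabilities at or below the observed probability = 0.179688.
Step 5: alpha = 0.05. fail to reject H0.

n_eff = 9, pos = 7, neg = 2, p = 0.179688, fail to reject H0.


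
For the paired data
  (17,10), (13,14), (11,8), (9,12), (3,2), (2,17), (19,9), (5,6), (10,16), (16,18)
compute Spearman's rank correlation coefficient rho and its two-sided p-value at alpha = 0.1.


Step 1: Rank x and y separately (midranks; no ties here).
rank(x): 17->9, 13->7, 11->6, 9->4, 3->2, 2->1, 19->10, 5->3, 10->5, 16->8
rank(y): 10->5, 14->7, 8->3, 12->6, 2->1, 17->9, 9->4, 6->2, 16->8, 18->10
Step 2: d_i = R_x(i) - R_y(i); compute d_i^2.
  (9-5)^2=16, (7-7)^2=0, (6-3)^2=9, (4-6)^2=4, (2-1)^2=1, (1-9)^2=64, (10-4)^2=36, (3-2)^2=1, (5-8)^2=9, (8-10)^2=4
sum(d^2) = 144.
Step 3: rho = 1 - 6*144 / (10*(10^2 - 1)) = 1 - 864/990 = 0.127273.
Step 4: Under H0, t = rho * sqrt((n-2)/(1-rho^2)) = 0.3629 ~ t(8).
Step 5: Two-sided p-value from the t-distribution with 8 df = 0.726057.
Step 6: alpha = 0.1. fail to reject H0.

rho = 0.1273, p = 0.726057, fail to reject H0 at alpha = 0.1.


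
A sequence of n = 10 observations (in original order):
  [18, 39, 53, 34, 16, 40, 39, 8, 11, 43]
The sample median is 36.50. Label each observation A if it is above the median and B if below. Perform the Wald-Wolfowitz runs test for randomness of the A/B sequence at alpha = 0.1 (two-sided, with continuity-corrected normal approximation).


Step 1: Compute median = 36.50; label A = above, B = below.
Labels in order: BAABBAABBA  (n_A = 5, n_B = 5)
Step 2: Count runs R = 6.
Step 3: Under H0 (random ordering), E[R] = 2*n_A*n_B/(n_A+n_B) + 1 = 2*5*5/10 + 1 = 6.0000.
        Var[R] = 2*n_A*n_B*(2*n_A*n_B - n_A - n_B) / ((n_A+n_B)^2 * (n_A+n_B-1)) = 2000/900 = 2.2222.
        SD[R] = 1.4907.
Step 4: R = E[R], so z = 0 with no continuity correction.
Step 5: Two-sided p-value via normal approximation = 2*(1 - Phi(|z|)) = 1.000000.
Step 6: alpha = 0.1. fail to reject H0.

R = 6, z = 0.0000, p = 1.000000, fail to reject H0.
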